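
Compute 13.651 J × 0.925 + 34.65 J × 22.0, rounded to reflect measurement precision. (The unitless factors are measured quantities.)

775 J

13.651 × 0.925 = 12.627175 → 12.6 J (3 s.f., last digit at the 10^-1 place).
34.65 × 22.0 = 762.3 → 762 J (3 s.f., last digit at the 10^0 place).
Sum: 774.927175 J; keep the coarser place, 10^0.
Result: 775 J.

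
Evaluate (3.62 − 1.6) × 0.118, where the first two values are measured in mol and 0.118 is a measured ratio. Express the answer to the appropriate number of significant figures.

3.62 mol − 1.6 mol = 2.02 mol; the difference is limited to 1 decimal place (2 s.f.).
Carrying full precision, 2.02 × 0.118 = 0.23836 mol; 0.118 has 3 s.f., so the result keeps min(2, 3) = 2 s.f.
Rounded to 2 significant figures: 0.24 mol.

0.24 mol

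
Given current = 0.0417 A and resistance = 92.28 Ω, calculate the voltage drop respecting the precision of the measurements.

voltage drop = 0.0417 A × 92.28 Ω = 3.848076 V.
0.0417 has 3 significant figures; 92.28 has 4.
Division/multiplication keeps the fewest: 3 significant figures.
Rounded: 3.85 V.

3.85 V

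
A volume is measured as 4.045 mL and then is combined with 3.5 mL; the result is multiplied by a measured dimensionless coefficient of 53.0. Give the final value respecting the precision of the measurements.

4.0 × 10² mL

4.045 mL + 3.5 mL = 7.545 mL; the sum is limited to 1 decimal place (2 s.f.).
Carrying full precision, 7.545 × 53.0 = 399.885 mL; 53.0 has 3 s.f., so the result keeps min(2, 3) = 2 s.f.
Rounded to 2 significant figures: 4.0 × 10² mL.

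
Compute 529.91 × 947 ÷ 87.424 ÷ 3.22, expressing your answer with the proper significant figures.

529.91 × 947 ÷ 87.424 ÷ 3.22 = 1782.64780682…
Multiplication/division keeps the fewest significant figures: 529.91 → 5 s.f., 947 → 3 s.f., 87.424 → 5 s.f., 3.22 → 3 s.f.; limit is 3.
Rounded to 3 significant figures: 1.78 × 10^3.

1.78 × 10^3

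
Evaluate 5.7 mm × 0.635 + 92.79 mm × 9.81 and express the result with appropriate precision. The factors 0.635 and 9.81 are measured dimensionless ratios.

5.7 × 0.635 = 3.6195 → 3.6 mm (2 s.f., last digit at the 10^-1 place).
92.79 × 9.81 = 910.2699 → 910. mm (3 s.f., last digit at the 10^0 place).
Sum: 913.8894 mm; keep the coarser place, 10^0.
Result: 914 mm.

914 mm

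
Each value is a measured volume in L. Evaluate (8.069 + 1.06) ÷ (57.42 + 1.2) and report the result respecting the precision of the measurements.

8.069 + 1.06 = 9.129, limited to 2 d.p. → 3 s.f.; 57.42 + 1.2 = 58.62, limited to 1 d.p. → 3 s.f.
Carrying full precision, 9.129 ÷ 58.62 = 0.155731832139…; keep min(3, 3) = 3 s.f.
Rounded to 3 significant figures: 0.156.

0.156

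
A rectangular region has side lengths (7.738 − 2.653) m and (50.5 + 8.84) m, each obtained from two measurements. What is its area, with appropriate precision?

7.738 − 2.653 = 5.085, limited to 3 d.p. → 4 s.f.; 50.5 + 8.84 = 59.34, limited to 1 d.p. → 3 s.f.
Carrying full precision, 5.085 × 59.34 = 301.7439; keep min(4, 3) = 3 s.f.
Rounded to 3 significant figures: 3.02 × 10^2 m².

3.02 × 10^2 m²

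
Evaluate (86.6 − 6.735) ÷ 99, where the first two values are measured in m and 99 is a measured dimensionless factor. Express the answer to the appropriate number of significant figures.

86.6 m − 6.735 m = 79.865 m; the difference is limited to 1 decimal place (3 s.f.).
Carrying full precision, 79.865 ÷ 99 = 0.806717171717… m; 99 has 2 s.f., so the result keeps min(3, 2) = 2 s.f.
Rounded to 2 significant figures: 0.81 m.

0.81 m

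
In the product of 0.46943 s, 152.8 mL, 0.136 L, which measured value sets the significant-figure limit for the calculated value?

0.46943 s → 5 s.f.; 152.8 mL → 4 s.f.; 0.136 L → 3 s.f.
The fewest is 3 significant figures, from 0.136 L.

0.136 L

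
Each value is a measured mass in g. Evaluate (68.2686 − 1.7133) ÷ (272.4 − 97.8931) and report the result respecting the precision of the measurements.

0.3814

68.2686 − 1.7133 = 66.5553, limited to 4 d.p. → 6 s.f.; 272.4 − 97.8931 = 174.5069, limited to 1 d.p. → 4 s.f.
Carrying full precision, 66.5553 ÷ 174.5069 = 0.381390649883…; keep min(6, 4) = 4 s.f.
Rounded to 4 significant figures: 0.3814.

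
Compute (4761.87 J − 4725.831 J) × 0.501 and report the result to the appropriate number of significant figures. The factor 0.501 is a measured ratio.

18.1 J

4761.87 J − 4725.831 J = 36.039 J; the difference is limited to 2 decimal places (4 s.f.).
Carrying full precision, 36.039 × 0.501 = 18.055539 J; 0.501 has 3 s.f., so the result keeps min(4, 3) = 3 s.f.
Rounded to 3 significant figures: 18.1 J.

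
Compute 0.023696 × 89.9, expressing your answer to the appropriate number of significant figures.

0.023696 × 89.9 = 2.1302704
Multiplication/division keeps the fewest significant figures: 0.023696 → 5 s.f., 89.9 → 3 s.f.; limit is 3.
Rounded to 3 significant figures: 2.13.

2.13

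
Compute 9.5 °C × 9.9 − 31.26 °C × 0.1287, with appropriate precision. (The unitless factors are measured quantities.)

9.5 × 9.9 = 94.05 → 94 °C (2 s.f., last digit at the 10^0 place).
31.26 × 0.1287 = 4.023162 → 4.023 °C (4 s.f., last digit at the 10^-3 place).
Difference: 90.026838 °C; keep the coarser place, 10^0.
Result: 9.0 × 10^1 °C.

9.0 × 10^1 °C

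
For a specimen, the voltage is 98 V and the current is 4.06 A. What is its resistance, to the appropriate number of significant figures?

24 Ω

resistance = 98 V ÷ 4.06 A = 24.1379310345… Ω.
98 has 2 significant figures; 4.06 has 3.
Division/multiplication keeps the fewest: 2 significant figures.
Rounded: 24 Ω.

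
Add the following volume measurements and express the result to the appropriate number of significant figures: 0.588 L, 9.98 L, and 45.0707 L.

55.64 L

0.588 L + 9.98 L + 45.0707 L = 55.6387 L.
Addition/subtraction keeps the fewest decimal places: 0.588 → 3 decimal places, 9.98 → 2 decimal places, 45.0707 → 4 decimal places; limit is 2.
Rounded to 2 decimal places: 55.64 L.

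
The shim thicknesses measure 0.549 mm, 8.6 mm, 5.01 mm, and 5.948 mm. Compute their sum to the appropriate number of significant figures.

0.549 mm + 8.6 mm + 5.01 mm + 5.948 mm = 20.107 mm.
Addition/subtraction keeps the fewest decimal places: 0.549 → 3 decimal places, 8.6 → 1 decimal place, 5.01 → 2 decimal places, 5.948 → 3 decimal places; limit is 1.
Rounded to 1 decimal place: 20.1 mm.

20.1 mm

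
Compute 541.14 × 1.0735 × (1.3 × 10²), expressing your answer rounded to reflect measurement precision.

7.6 × 10⁴

541.14 × 1.0735 × (1.3 × 10²) = 75518.7927
Multiplication/division keeps the fewest significant figures: 541.14 → 5 s.f., 1.0735 → 5 s.f., 1.3 × 10² → 2 s.f.; limit is 2.
Rounded to 2 significant figures: 7.6 × 10⁴.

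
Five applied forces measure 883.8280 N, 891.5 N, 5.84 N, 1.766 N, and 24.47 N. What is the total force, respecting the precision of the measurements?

1807.4 N

883.8280 N + 891.5 N + 5.84 N + 1.766 N + 24.47 N = 1807.4040 N.
Addition/subtraction keeps the fewest decimal places: 883.8280 → 4 decimal places, 891.5 → 1 decimal place, 5.84 → 2 decimal places, 1.766 → 3 decimal places, 24.47 → 2 decimal places; limit is 1.
Rounded to 1 decimal place: 1807.4 N.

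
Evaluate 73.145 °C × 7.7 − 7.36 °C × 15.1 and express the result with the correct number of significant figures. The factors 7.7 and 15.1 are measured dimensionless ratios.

73.145 × 7.7 = 563.2165 → 5.6 × 10² °C (2 s.f., last digit at the 10^1 place).
7.36 × 15.1 = 111.136 → 111 °C (3 s.f., last digit at the 10^0 place).
Difference: 452.0805 °C; keep the coarser place, 10^1.
Result: 4.5 × 10² °C.

4.5 × 10² °C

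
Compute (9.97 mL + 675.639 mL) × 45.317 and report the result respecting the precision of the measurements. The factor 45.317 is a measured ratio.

3.1070 × 10⁴ mL

9.97 mL + 675.639 mL = 685.609 mL; the sum is limited to 2 decimal places (5 s.f.).
Carrying full precision, 685.609 × 45.317 = 31069.743053 mL; 45.317 has 5 s.f., so the result keeps min(5, 5) = 5 s.f.
Rounded to 5 significant figures: 3.1070 × 10⁴ mL.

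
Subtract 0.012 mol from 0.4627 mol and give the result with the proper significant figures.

0.451 mol

0.4627 mol − 0.012 mol = 0.4507 mol.
Addition/subtraction keeps the fewest decimal places: 0.4627 → 4 decimal places, 0.012 → 3 decimal places; limit is 3.
Rounded to 3 decimal places: 0.451 mol.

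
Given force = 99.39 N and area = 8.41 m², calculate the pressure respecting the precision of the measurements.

pressure = 99.39 N ÷ 8.41 m² = 11.8180737218… Pa.
99.39 has 4 significant figures; 8.41 has 3.
Division/multiplication keeps the fewest: 3 significant figures.
Rounded: 11.8 Pa.

11.8 Pa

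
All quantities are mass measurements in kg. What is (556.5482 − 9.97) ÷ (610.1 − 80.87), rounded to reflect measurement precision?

556.5482 − 9.97 = 546.5782, limited to 2 d.p. → 5 s.f.; 610.1 − 80.87 = 529.23, limited to 1 d.p. → 4 s.f.
Carrying full precision, 546.5782 ÷ 529.23 = 1.03278007672…; keep min(5, 4) = 4 s.f.
Rounded to 4 significant figures: 1.033.

1.033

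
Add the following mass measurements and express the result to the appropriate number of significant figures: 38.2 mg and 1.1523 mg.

38.2 mg + 1.1523 mg = 39.3523 mg.
Addition/subtraction keeps the fewest decimal places: 38.2 → 1 decimal place, 1.1523 → 4 decimal places; limit is 1.
Rounded to 1 decimal place: 39.4 mg.

39.4 mg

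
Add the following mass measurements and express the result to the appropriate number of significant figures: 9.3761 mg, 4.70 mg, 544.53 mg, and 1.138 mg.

559.74 mg

9.3761 mg + 4.70 mg + 544.53 mg + 1.138 mg = 559.7441 mg.
Addition/subtraction keeps the fewest decimal places: 9.3761 → 4 decimal places, 4.70 → 2 decimal places, 544.53 → 2 decimal places, 1.138 → 3 decimal places; limit is 2.
Rounded to 2 decimal places: 559.74 mg.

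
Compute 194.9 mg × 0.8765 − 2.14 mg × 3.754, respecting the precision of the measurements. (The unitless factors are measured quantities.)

162.8 mg

194.9 × 0.8765 = 170.82985 → 170.8 mg (4 s.f., last digit at the 10^-1 place).
2.14 × 3.754 = 8.03356 → 8.03 mg (3 s.f., last digit at the 10^-2 place).
Difference: 162.79629 mg; keep the coarser place, 10^-1.
Result: 162.8 mg.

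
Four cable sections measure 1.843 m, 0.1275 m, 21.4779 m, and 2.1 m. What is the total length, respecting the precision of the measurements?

25.5 m

1.843 m + 0.1275 m + 21.4779 m + 2.1 m = 25.5484 m.
Addition/subtraction keeps the fewest decimal places: 1.843 → 3 decimal places, 0.1275 → 4 decimal places, 21.4779 → 4 decimal places, 2.1 → 1 decimal place; limit is 1.
Rounded to 1 decimal place: 25.5 m.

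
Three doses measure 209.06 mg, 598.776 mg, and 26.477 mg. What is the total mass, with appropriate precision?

209.06 mg + 598.776 mg + 26.477 mg = 834.313 mg.
Addition/subtraction keeps the fewest decimal places: 209.06 → 2 decimal places, 598.776 → 3 decimal places, 26.477 → 3 decimal places; limit is 2.
Rounded to 2 decimal places: 834.31 mg.

834.31 mg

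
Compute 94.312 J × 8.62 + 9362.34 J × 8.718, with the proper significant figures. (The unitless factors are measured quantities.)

8.243 × 10^4 J

94.312 × 8.62 = 812.96944 → 813 J (3 s.f., last digit at the 10^0 place).
9362.34 × 8.718 = 81620.88012 → 8.162 × 10^4 J (4 s.f., last digit at the 10^1 place).
Sum: 82433.84956 J; keep the coarser place, 10^1.
Result: 8.243 × 10^4 J.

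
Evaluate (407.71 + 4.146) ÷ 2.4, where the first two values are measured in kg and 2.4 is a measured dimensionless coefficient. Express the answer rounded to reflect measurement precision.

1.7 × 10^2 kg

407.71 kg + 4.146 kg = 411.856 kg; the sum is limited to 2 decimal places (5 s.f.).
Carrying full precision, 411.856 ÷ 2.4 = 171.606666667… kg; 2.4 has 2 s.f., so the result keeps min(5, 2) = 2 s.f.
Rounded to 2 significant figures: 1.7 × 10^2 kg.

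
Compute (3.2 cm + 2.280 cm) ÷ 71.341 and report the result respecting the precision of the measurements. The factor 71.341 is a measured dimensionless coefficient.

0.077 cm

3.2 cm + 2.280 cm = 5.480 cm; the sum is limited to 1 decimal place (2 s.f.).
Carrying full precision, 5.480 ÷ 71.341 = 0.0768141741775… cm; 71.341 has 5 s.f., so the result keeps min(2, 5) = 2 s.f.
Rounded to 2 significant figures: 0.077 cm.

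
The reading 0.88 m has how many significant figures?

0.88: leading zeros are not significant.

2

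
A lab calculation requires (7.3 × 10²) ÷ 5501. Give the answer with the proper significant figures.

(7.3 × 10²) ÷ 5501 = 0.132703144883…
Multiplication/division keeps the fewest significant figures: 7.3 × 10² → 2 s.f., 5501 → 4 s.f.; limit is 2.
Rounded to 2 significant figures: 0.13.

0.13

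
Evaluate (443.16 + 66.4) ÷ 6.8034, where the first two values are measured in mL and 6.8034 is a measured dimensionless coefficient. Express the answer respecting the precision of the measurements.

443.16 mL + 66.4 mL = 509.56 mL; the sum is limited to 1 decimal place (4 s.f.).
Carrying full precision, 509.56 ÷ 6.8034 = 74.897845195… mL; 6.8034 has 5 s.f., so the result keeps min(4, 5) = 4 s.f.
Rounded to 4 significant figures: 74.90 mL.

74.90 mL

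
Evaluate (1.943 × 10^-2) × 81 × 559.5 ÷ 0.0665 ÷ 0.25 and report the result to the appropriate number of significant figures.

(1.943 × 10^-2) × 81 × 559.5 ÷ 0.0665 ÷ 0.25 = 52965.8878195…
Multiplication/division keeps the fewest significant figures: 1.943 × 10^-2 → 4 s.f., 81 → 2 s.f., 559.5 → 4 s.f., 0.0665 → 3 s.f., 0.25 → 2 s.f.; limit is 2.
Rounded to 2 significant figures: 5.3 × 10^4.

5.3 × 10^4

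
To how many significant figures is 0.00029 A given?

0.00029: leading zeros are not significant.

2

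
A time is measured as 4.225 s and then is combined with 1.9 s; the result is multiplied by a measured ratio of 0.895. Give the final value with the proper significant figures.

5.5 s

4.225 s + 1.9 s = 6.125 s; the sum is limited to 1 decimal place (2 s.f.).
Carrying full precision, 6.125 × 0.895 = 5.481875 s; 0.895 has 3 s.f., so the result keeps min(2, 3) = 2 s.f.
Rounded to 2 significant figures: 5.5 s.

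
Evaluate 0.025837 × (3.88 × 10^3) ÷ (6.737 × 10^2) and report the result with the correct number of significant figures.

0.025837 × (3.88 × 10^3) ÷ (6.737 × 10^2) = 0.14880148434…
Multiplication/division keeps the fewest significant figures: 0.025837 → 5 s.f., 3.88 × 10^3 → 3 s.f., 6.737 × 10^2 → 4 s.f.; limit is 3.
Rounded to 3 significant figures: 0.149.

0.149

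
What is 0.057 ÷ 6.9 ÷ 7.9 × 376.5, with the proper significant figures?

0.057 ÷ 6.9 ÷ 7.9 × 376.5 = 0.393698403963…
Multiplication/division keeps the fewest significant figures: 0.057 → 2 s.f., 6.9 → 2 s.f., 7.9 → 2 s.f., 376.5 → 4 s.f.; limit is 2.
Rounded to 2 significant figures: 0.39.

0.39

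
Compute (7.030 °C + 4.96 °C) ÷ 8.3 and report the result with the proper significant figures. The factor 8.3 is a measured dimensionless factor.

1.4 °C

7.030 °C + 4.96 °C = 11.990 °C; the sum is limited to 2 decimal places (4 s.f.).
Carrying full precision, 11.990 ÷ 8.3 = 1.44457831325… °C; 8.3 has 2 s.f., so the result keeps min(4, 2) = 2 s.f.
Rounded to 2 significant figures: 1.4 °C.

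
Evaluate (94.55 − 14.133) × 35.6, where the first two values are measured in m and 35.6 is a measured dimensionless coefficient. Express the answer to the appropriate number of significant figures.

94.55 m − 14.133 m = 80.417 m; the difference is limited to 2 decimal places (4 s.f.).
Carrying full precision, 80.417 × 35.6 = 2862.8452 m; 35.6 has 3 s.f., so the result keeps min(4, 3) = 3 s.f.
Rounded to 3 significant figures: 2.86 × 10³ m.

2.86 × 10³ m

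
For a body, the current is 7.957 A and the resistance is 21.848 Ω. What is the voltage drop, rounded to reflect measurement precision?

173.8 V

voltage drop = 7.957 A × 21.848 Ω = 173.844536 V.
7.957 has 4 significant figures; 21.848 has 5.
Division/multiplication keeps the fewest: 4 significant figures.
Rounded: 173.8 V.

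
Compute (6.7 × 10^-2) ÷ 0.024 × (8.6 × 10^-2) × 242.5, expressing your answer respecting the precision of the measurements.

(6.7 × 10^-2) ÷ 0.024 × (8.6 × 10^-2) × 242.5 = 58.2202083333…
Multiplication/division keeps the fewest significant figures: 6.7 × 10^-2 → 2 s.f., 0.024 → 2 s.f., 8.6 × 10^-2 → 2 s.f., 242.5 → 4 s.f.; limit is 2.
Rounded to 2 significant figures: 58.

58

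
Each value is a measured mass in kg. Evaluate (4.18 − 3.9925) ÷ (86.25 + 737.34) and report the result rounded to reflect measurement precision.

2.3 × 10⁻⁴

4.18 − 3.9925 = 0.1875, limited to 2 d.p. → 2 s.f.; 86.25 + 737.34 = 823.59, limited to 2 d.p. → 5 s.f.
Carrying full precision, 0.1875 ÷ 823.59 = 0.000227661822023…; keep min(2, 5) = 2 s.f.
Rounded to 2 significant figures: 2.3 × 10⁻⁴.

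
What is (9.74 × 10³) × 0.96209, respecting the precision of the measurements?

(9.74 × 10³) × 0.96209 = 9370.7566
Multiplication/division keeps the fewest significant figures: 9.74 × 10³ → 3 s.f., 0.96209 → 5 s.f.; limit is 3.
Rounded to 3 significant figures: 9.37 × 10³.

9.37 × 10³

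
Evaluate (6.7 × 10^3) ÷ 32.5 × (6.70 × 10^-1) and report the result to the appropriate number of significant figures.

(6.7 × 10^3) ÷ 32.5 × (6.70 × 10^-1) = 138.123076923…
Multiplication/division keeps the fewest significant figures: 6.7 × 10^3 → 2 s.f., 32.5 → 3 s.f., 6.70 × 10^-1 → 3 s.f.; limit is 2.
Rounded to 2 significant figures: 1.4 × 10^2.

1.4 × 10^2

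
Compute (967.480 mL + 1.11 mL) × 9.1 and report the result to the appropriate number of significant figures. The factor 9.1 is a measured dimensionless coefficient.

8.8 × 10^3 mL

967.480 mL + 1.11 mL = 968.590 mL; the sum is limited to 2 decimal places (5 s.f.).
Carrying full precision, 968.590 × 9.1 = 8814.169 mL; 9.1 has 2 s.f., so the result keeps min(5, 2) = 2 s.f.
Rounded to 2 significant figures: 8.8 × 10^3 mL.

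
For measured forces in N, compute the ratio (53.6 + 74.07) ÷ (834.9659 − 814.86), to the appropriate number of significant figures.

53.6 + 74.07 = 127.67, limited to 1 d.p. → 4 s.f.; 834.9659 − 814.86 = 20.1059, limited to 2 d.p. → 4 s.f.
Carrying full precision, 127.67 ÷ 20.1059 = 6.34987739917…; keep min(4, 4) = 4 s.f.
Rounded to 4 significant figures: 6.350.

6.350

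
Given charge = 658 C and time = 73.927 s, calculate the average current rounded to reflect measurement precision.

average current = 658 C ÷ 73.927 s = 8.90067228482… A.
658 has 3 significant figures; 73.927 has 5.
Division/multiplication keeps the fewest: 3 significant figures.
Rounded: 8.90 A.

8.90 A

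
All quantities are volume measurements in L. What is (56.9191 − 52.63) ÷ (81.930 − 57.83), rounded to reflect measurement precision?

0.178

56.9191 − 52.63 = 4.2891, limited to 2 d.p. → 3 s.f.; 81.930 − 57.83 = 24.100, limited to 2 d.p. → 4 s.f.
Carrying full precision, 4.2891 ÷ 24.100 = 0.177970954357…; keep min(3, 4) = 3 s.f.
Rounded to 3 significant figures: 0.178.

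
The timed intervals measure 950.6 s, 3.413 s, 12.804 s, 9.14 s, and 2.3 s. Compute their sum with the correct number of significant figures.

9.783 × 10^2 s

950.6 s + 3.413 s + 12.804 s + 9.14 s + 2.3 s = 978.257 s.
Addition/subtraction keeps the fewest decimal places: 950.6 → 1 decimal place, 3.413 → 3 decimal places, 12.804 → 3 decimal places, 9.14 → 2 decimal places, 2.3 → 1 decimal place; limit is 1.
Rounded to 1 decimal place: 9.783 × 10^2 s.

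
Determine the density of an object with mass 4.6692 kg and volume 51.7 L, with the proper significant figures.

density = 4.6692 kg ÷ 51.7 L = 0.0903133462282… kg/L.
4.6692 has 5 significant figures; 51.7 has 3.
Division/multiplication keeps the fewest: 3 significant figures.
Rounded: 0.0903 kg/L.

0.0903 kg/L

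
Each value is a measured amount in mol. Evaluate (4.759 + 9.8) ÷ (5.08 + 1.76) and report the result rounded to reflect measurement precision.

4.759 + 9.8 = 14.559, limited to 1 d.p. → 3 s.f.; 5.08 + 1.76 = 6.84, limited to 2 d.p. → 3 s.f.
Carrying full precision, 14.559 ÷ 6.84 = 2.12850877193…; keep min(3, 3) = 3 s.f.
Rounded to 3 significant figures: 2.13.

2.13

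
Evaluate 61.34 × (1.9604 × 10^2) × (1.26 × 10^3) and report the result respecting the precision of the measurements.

1.52 × 10^7

61.34 × (1.9604 × 10^2) × (1.26 × 10^3) = 15151617.936
Multiplication/division keeps the fewest significant figures: 61.34 → 4 s.f., 1.9604 × 10^2 → 5 s.f., 1.26 × 10^3 → 3 s.f.; limit is 3.
Rounded to 3 significant figures: 1.52 × 10^7.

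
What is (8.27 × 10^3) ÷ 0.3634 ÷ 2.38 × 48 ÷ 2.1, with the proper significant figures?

2.2 × 10^5

(8.27 × 10^3) ÷ 0.3634 ÷ 2.38 × 48 ÷ 2.1 = 218557.428475…
Multiplication/division keeps the fewest significant figures: 8.27 × 10^3 → 3 s.f., 0.3634 → 4 s.f., 2.38 → 3 s.f., 48 → 2 s.f., 2.1 → 2 s.f.; limit is 2.
Rounded to 2 significant figures: 2.2 × 10^5.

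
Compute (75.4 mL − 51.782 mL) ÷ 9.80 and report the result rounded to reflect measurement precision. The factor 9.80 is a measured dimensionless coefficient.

75.4 mL − 51.782 mL = 23.618 mL; the difference is limited to 1 decimal place (3 s.f.).
Carrying full precision, 23.618 ÷ 9.80 = 2.41 mL; 9.80 has 3 s.f., so the result keeps min(3, 3) = 3 s.f.
Rounded to 3 significant figures: 2.41 mL.

2.41 mL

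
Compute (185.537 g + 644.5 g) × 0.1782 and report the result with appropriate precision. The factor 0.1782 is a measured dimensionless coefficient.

1.479 × 10² g

185.537 g + 644.5 g = 830.037 g; the sum is limited to 1 decimal place (4 s.f.).
Carrying full precision, 830.037 × 0.1782 = 147.9125934 g; 0.1782 has 4 s.f., so the result keeps min(4, 4) = 4 s.f.
Rounded to 4 significant figures: 1.479 × 10² g.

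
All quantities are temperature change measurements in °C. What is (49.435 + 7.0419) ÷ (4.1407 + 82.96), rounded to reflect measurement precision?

6.484 × 10^-1

49.435 + 7.0419 = 56.4769, limited to 3 d.p. → 5 s.f.; 4.1407 + 82.96 = 87.1007, limited to 2 d.p. → 4 s.f.
Carrying full precision, 56.4769 ÷ 87.1007 = 0.648409255035…; keep min(5, 4) = 4 s.f.
Rounded to 4 significant figures: 6.484 × 10^-1.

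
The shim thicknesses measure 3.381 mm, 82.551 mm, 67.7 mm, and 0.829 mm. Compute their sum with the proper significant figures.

154.5 mm

3.381 mm + 82.551 mm + 67.7 mm + 0.829 mm = 154.461 mm.
Addition/subtraction keeps the fewest decimal places: 3.381 → 3 decimal places, 82.551 → 3 decimal places, 67.7 → 1 decimal place, 0.829 → 3 decimal places; limit is 1.
Rounded to 1 decimal place: 154.5 mm.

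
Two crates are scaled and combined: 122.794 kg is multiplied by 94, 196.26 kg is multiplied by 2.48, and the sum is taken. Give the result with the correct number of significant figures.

1.2 × 10⁴ kg

122.794 × 94 = 11542.636 → 1.2 × 10⁴ kg (2 s.f., last digit at the 10^3 place).
196.26 × 2.48 = 486.7248 → 487 kg (3 s.f., last digit at the 10^0 place).
Sum: 12029.3608 kg; keep the coarser place, 10^3.
Result: 1.2 × 10⁴ kg.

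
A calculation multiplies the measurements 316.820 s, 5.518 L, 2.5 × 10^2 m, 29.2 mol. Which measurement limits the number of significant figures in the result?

2.5 × 10^2 m

316.820 s → 6 s.f.; 5.518 L → 4 s.f.; 2.5 × 10^2 m → 2 s.f.; 29.2 mol → 3 s.f.
The fewest is 2 significant figures, from 2.5 × 10^2 m.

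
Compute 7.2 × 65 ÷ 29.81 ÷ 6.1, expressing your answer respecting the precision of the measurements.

7.2 × 65 ÷ 29.81 ÷ 6.1 = 2.57367700354…
Multiplication/division keeps the fewest significant figures: 7.2 → 2 s.f., 65 → 2 s.f., 29.81 → 4 s.f., 6.1 → 2 s.f.; limit is 2.
Rounded to 2 significant figures: 2.6.

2.6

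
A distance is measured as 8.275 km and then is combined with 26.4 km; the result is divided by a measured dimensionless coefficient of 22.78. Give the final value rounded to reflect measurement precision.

8.275 km + 26.4 km = 34.675 km; the sum is limited to 1 decimal place (3 s.f.).
Carrying full precision, 34.675 ÷ 22.78 = 1.52216856892… km; 22.78 has 4 s.f., so the result keeps min(3, 4) = 3 s.f.
Rounded to 3 significant figures: 1.52 km.

1.52 km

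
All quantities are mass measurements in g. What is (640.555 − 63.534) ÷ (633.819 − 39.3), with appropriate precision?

0.9706

640.555 − 63.534 = 577.021, limited to 3 d.p. → 6 s.f.; 633.819 − 39.3 = 594.519, limited to 1 d.p. → 4 s.f.
Carrying full precision, 577.021 ÷ 594.519 = 0.970567803552…; keep min(6, 4) = 4 s.f.
Rounded to 4 significant figures: 0.9706.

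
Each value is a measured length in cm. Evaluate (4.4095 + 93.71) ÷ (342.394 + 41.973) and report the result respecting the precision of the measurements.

2.553 × 10^-1

4.4095 + 93.71 = 98.1195, limited to 2 d.p. → 4 s.f.; 342.394 + 41.973 = 384.367, limited to 3 d.p. → 6 s.f.
Carrying full precision, 98.1195 ÷ 384.367 = 0.255275556955…; keep min(4, 6) = 4 s.f.
Rounded to 4 significant figures: 2.553 × 10^-1.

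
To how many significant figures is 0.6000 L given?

4

0.6000: leading zeros are not significant; trailing zeros after a decimal point are significant.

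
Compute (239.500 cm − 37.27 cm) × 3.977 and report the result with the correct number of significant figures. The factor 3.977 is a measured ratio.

804.3 cm

239.500 cm − 37.27 cm = 202.230 cm; the difference is limited to 2 decimal places (5 s.f.).
Carrying full precision, 202.230 × 3.977 = 804.26871 cm; 3.977 has 4 s.f., so the result keeps min(5, 4) = 4 s.f.
Rounded to 4 significant figures: 804.3 cm.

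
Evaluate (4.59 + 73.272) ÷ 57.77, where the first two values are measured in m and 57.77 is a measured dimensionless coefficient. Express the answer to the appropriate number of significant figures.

1.348 m

4.59 m + 73.272 m = 77.862 m; the sum is limited to 2 decimal places (4 s.f.).
Carrying full precision, 77.862 ÷ 57.77 = 1.34779297213… m; 57.77 has 4 s.f., so the result keeps min(4, 4) = 4 s.f.
Rounded to 4 significant figures: 1.348 m.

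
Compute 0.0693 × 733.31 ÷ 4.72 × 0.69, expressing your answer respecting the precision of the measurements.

7.4

0.0693 × 733.31 ÷ 4.72 × 0.69 = 7.42895853178…
Multiplication/division keeps the fewest significant figures: 0.0693 → 3 s.f., 733.31 → 5 s.f., 4.72 → 3 s.f., 0.69 → 2 s.f.; limit is 2.
Rounded to 2 significant figures: 7.4.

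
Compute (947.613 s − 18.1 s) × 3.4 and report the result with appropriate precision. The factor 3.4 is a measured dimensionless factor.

947.613 s − 18.1 s = 929.513 s; the difference is limited to 1 decimal place (4 s.f.).
Carrying full precision, 929.513 × 3.4 = 3160.3442 s; 3.4 has 2 s.f., so the result keeps min(4, 2) = 2 s.f.
Rounded to 2 significant figures: 3.2 × 10³ s.

3.2 × 10³ s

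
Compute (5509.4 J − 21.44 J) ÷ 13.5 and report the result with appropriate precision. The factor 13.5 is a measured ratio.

407 J

5509.4 J − 21.44 J = 5487.96 J; the difference is limited to 1 decimal place (5 s.f.).
Carrying full precision, 5487.96 ÷ 13.5 = 406.515555556… J; 13.5 has 3 s.f., so the result keeps min(5, 3) = 3 s.f.
Rounded to 3 significant figures: 407 J.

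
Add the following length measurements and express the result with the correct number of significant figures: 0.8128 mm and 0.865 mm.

1.678 mm

0.8128 mm + 0.865 mm = 1.6778 mm.
Addition/subtraction keeps the fewest decimal places: 0.8128 → 4 decimal places, 0.865 → 3 decimal places; limit is 3.
Rounded to 3 decimal places: 1.678 mm.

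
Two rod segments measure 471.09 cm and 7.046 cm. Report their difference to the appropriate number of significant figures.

464.04 cm

471.09 cm − 7.046 cm = 464.044 cm.
Addition/subtraction keeps the fewest decimal places: 471.09 → 2 decimal places, 7.046 → 3 decimal places; limit is 2.
Rounded to 2 decimal places: 464.04 cm.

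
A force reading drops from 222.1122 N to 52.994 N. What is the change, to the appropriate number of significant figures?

169.118 N

222.1122 N − 52.994 N = 169.1182 N.
Addition/subtraction keeps the fewest decimal places: 222.1122 → 4 decimal places, 52.994 → 3 decimal places; limit is 3.
Rounded to 3 decimal places: 169.118 N.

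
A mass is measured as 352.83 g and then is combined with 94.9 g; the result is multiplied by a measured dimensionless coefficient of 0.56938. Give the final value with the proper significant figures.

254.9 g

352.83 g + 94.9 g = 447.73 g; the sum is limited to 1 decimal place (4 s.f.).
Carrying full precision, 447.73 × 0.56938 = 254.9285074 g; 0.56938 has 5 s.f., so the result keeps min(4, 5) = 4 s.f.
Rounded to 4 significant figures: 254.9 g.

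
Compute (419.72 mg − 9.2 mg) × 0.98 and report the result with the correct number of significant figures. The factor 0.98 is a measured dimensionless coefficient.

419.72 mg − 9.2 mg = 410.52 mg; the difference is limited to 1 decimal place (4 s.f.).
Carrying full precision, 410.52 × 0.98 = 402.3096 mg; 0.98 has 2 s.f., so the result keeps min(4, 2) = 2 s.f.
Rounded to 2 significant figures: 4.0 × 10^2 mg.

4.0 × 10^2 mg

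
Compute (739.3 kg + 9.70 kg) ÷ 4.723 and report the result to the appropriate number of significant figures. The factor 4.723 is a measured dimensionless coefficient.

739.3 kg + 9.70 kg = 749.00 kg; the sum is limited to 1 decimal place (4 s.f.).
Carrying full precision, 749.00 ÷ 4.723 = 158.585644717… kg; 4.723 has 4 s.f., so the result keeps min(4, 4) = 4 s.f.
Rounded to 4 significant figures: 158.6 kg.

158.6 kg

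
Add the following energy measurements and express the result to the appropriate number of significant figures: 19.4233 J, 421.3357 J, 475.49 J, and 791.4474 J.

19.4233 J + 421.3357 J + 475.49 J + 791.4474 J = 1707.6964 J.
Addition/subtraction keeps the fewest decimal places: 19.4233 → 4 decimal places, 421.3357 → 4 decimal places, 475.49 → 2 decimal places, 791.4474 → 4 decimal places; limit is 2.
Rounded to 2 decimal places: 1707.70 J.

1707.70 J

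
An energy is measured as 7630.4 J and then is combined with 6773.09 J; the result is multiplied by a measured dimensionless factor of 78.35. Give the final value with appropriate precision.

7630.4 J + 6773.09 J = 14403.49 J; the sum is limited to 1 decimal place (6 s.f.).
Carrying full precision, 14403.49 × 78.35 = 1128513.4415 J; 78.35 has 4 s.f., so the result keeps min(6, 4) = 4 s.f.
Rounded to 4 significant figures: 1.129 × 10^6 J.

1.129 × 10^6 J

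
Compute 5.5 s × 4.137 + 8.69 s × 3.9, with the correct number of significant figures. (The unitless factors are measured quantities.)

5.5 × 4.137 = 22.7535 → 23 s (2 s.f., last digit at the 10^0 place).
8.69 × 3.9 = 33.891 → 34 s (2 s.f., last digit at the 10^0 place).
Sum: 56.6445 s; keep the coarser place, 10^0.
Result: 57 s.

57 s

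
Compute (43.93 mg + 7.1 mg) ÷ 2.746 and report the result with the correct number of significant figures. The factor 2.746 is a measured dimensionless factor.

18.6 mg

43.93 mg + 7.1 mg = 51.03 mg; the sum is limited to 1 decimal place (3 s.f.).
Carrying full precision, 51.03 ÷ 2.746 = 18.5833940277… mg; 2.746 has 4 s.f., so the result keeps min(3, 4) = 3 s.f.
Rounded to 3 significant figures: 18.6 mg.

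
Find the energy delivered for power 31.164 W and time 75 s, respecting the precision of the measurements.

2.3 × 10^3 J

energy delivered = 31.164 W × 75 s = 2337.3 J.
31.164 has 5 significant figures; 75 has 2.
Division/multiplication keeps the fewest: 2 significant figures.
Rounded: 2.3 × 10^3 J.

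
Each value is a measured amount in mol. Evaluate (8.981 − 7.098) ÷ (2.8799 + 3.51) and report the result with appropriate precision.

8.981 − 7.098 = 1.883, limited to 3 d.p. → 4 s.f.; 2.8799 + 3.51 = 6.3899, limited to 2 d.p. → 3 s.f.
Carrying full precision, 1.883 ÷ 6.3899 = 0.294683797869…; keep min(4, 3) = 3 s.f.
Rounded to 3 significant figures: 0.295.

0.295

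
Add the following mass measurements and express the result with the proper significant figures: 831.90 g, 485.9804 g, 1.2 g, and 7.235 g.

831.90 g + 485.9804 g + 1.2 g + 7.235 g = 1326.3154 g.
Addition/subtraction keeps the fewest decimal places: 831.90 → 2 decimal places, 485.9804 → 4 decimal places, 1.2 → 1 decimal place, 7.235 → 3 decimal places; limit is 1.
Rounded to 1 decimal place: 1326.3 g.

1326.3 g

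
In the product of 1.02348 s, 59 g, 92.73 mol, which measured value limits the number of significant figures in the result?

1.02348 s → 6 s.f.; 59 g → 2 s.f.; 92.73 mol → 4 s.f.
The fewest is 2 significant figures, from 59 g.

59 g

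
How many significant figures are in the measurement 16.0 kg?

3

16.0: trailing zeros after a decimal point are significant.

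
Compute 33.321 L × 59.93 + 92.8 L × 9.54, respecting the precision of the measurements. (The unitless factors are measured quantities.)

33.321 × 59.93 = 1996.92753 → 1997 L (4 s.f., last digit at the 10^0 place).
92.8 × 9.54 = 885.312 → 885 L (3 s.f., last digit at the 10^0 place).
Sum: 2882.23953 L; keep the coarser place, 10^0.
Result: 2882 L.

2882 L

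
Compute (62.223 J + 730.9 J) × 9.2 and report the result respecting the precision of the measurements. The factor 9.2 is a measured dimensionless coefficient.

62.223 J + 730.9 J = 793.123 J; the sum is limited to 1 decimal place (4 s.f.).
Carrying full precision, 793.123 × 9.2 = 7296.7316 J; 9.2 has 2 s.f., so the result keeps min(4, 2) = 2 s.f.
Rounded to 2 significant figures: 7.3 × 10^3 J.

7.3 × 10^3 J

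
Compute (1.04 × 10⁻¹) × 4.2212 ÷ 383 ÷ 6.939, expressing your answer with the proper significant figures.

1.65 × 10⁻⁴

(1.04 × 10⁻¹) × 4.2212 ÷ 383 ÷ 6.939 = 0.000165186140921…
Multiplication/division keeps the fewest significant figures: 1.04 × 10⁻¹ → 3 s.f., 4.2212 → 5 s.f., 383 → 3 s.f., 6.939 → 4 s.f.; limit is 3.
Rounded to 3 significant figures: 1.65 × 10⁻⁴.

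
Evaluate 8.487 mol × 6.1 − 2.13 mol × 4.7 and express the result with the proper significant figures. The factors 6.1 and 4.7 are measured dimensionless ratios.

42 mol

8.487 × 6.1 = 51.7707 → 52 mol (2 s.f., last digit at the 10^0 place).
2.13 × 4.7 = 10.011 → 1.0 × 10^1 mol (2 s.f., last digit at the 10^0 place).
Difference: 41.7597 mol; keep the coarser place, 10^0.
Result: 42 mol.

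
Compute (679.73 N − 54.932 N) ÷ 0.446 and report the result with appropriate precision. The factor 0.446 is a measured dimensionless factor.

1.40 × 10^3 N

679.73 N − 54.932 N = 624.798 N; the difference is limited to 2 decimal places (5 s.f.).
Carrying full precision, 624.798 ÷ 0.446 = 1400.89237668… N; 0.446 has 3 s.f., so the result keeps min(5, 3) = 3 s.f.
Rounded to 3 significant figures: 1.40 × 10^3 N.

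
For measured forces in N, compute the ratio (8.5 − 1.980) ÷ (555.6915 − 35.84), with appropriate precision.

0.013

8.5 − 1.980 = 6.520, limited to 1 d.p. → 2 s.f.; 555.6915 − 35.84 = 519.8515, limited to 2 d.p. → 5 s.f.
Carrying full precision, 6.520 ÷ 519.8515 = 0.0125420432566…; keep min(2, 5) = 2 s.f.
Rounded to 2 significant figures: 0.013.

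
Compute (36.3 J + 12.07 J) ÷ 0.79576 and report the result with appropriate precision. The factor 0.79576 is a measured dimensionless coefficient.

60.8 J

36.3 J + 12.07 J = 48.37 J; the sum is limited to 1 decimal place (3 s.f.).
Carrying full precision, 48.37 ÷ 0.79576 = 60.7846586911… J; 0.79576 has 5 s.f., so the result keeps min(3, 5) = 3 s.f.
Rounded to 3 significant figures: 60.8 J.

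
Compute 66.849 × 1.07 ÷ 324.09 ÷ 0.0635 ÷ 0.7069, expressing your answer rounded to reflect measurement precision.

4.92

66.849 × 1.07 ÷ 324.09 ÷ 0.0635 ÷ 0.7069 = 4.91678655033…
Multiplication/division keeps the fewest significant figures: 66.849 → 5 s.f., 1.07 → 3 s.f., 324.09 → 5 s.f., 0.0635 → 3 s.f., 0.7069 → 4 s.f.; limit is 3.
Rounded to 3 significant figures: 4.92.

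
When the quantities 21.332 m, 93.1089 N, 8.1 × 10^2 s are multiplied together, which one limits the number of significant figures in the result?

21.332 m → 5 s.f.; 93.1089 N → 6 s.f.; 8.1 × 10^2 s → 2 s.f.
The fewest is 2 significant figures, from 8.1 × 10^2 s.

8.1 × 10^2 s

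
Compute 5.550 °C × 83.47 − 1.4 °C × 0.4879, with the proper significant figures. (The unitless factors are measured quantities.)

5.550 × 83.47 = 463.2585 → 463.3 °C (4 s.f., last digit at the 10^-1 place).
1.4 × 0.4879 = 0.68306 → 0.68 °C (2 s.f., last digit at the 10^-2 place).
Difference: 462.57544 °C; keep the coarser place, 10^-1.
Result: 462.6 °C.

462.6 °C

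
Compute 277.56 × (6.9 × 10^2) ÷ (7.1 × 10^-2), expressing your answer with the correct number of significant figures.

277.56 × (6.9 × 10^2) ÷ (7.1 × 10^-2) = 2697414.08451…
Multiplication/division keeps the fewest significant figures: 277.56 → 5 s.f., 6.9 × 10^2 → 2 s.f., 7.1 × 10^-2 → 2 s.f.; limit is 2.
Rounded to 2 significant figures: 2.7 × 10^6.

2.7 × 10^6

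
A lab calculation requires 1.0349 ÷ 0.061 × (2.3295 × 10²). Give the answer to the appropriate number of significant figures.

4.0 × 10³

1.0349 ÷ 0.061 × (2.3295 × 10²) = 3952.13040984…
Multiplication/division keeps the fewest significant figures: 1.0349 → 5 s.f., 0.061 → 2 s.f., 2.3295 × 10² → 5 s.f.; limit is 2.
Rounded to 2 significant figures: 4.0 × 10³.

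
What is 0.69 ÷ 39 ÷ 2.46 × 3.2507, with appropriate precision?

0.023

0.69 ÷ 39 ÷ 2.46 × 3.2507 = 0.0233790181363…
Multiplication/division keeps the fewest significant figures: 0.69 → 2 s.f., 39 → 2 s.f., 2.46 → 3 s.f., 3.2507 → 5 s.f.; limit is 2.
Rounded to 2 significant figures: 0.023.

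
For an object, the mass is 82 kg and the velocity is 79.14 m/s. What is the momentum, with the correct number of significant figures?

momentum = 82 kg × 79.14 m/s = 6489.48 kg·m/s.
82 has 2 significant figures; 79.14 has 4.
Division/multiplication keeps the fewest: 2 significant figures.
Rounded: 6.5 × 10³ kg·m/s.

6.5 × 10³ kg·m/s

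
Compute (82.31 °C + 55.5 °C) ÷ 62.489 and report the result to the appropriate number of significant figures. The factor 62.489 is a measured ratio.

82.31 °C + 55.5 °C = 137.81 °C; the sum is limited to 1 decimal place (4 s.f.).
Carrying full precision, 137.81 ÷ 62.489 = 2.20534814127… °C; 62.489 has 5 s.f., so the result keeps min(4, 5) = 4 s.f.
Rounded to 4 significant figures: 2.205 °C.

2.205 °C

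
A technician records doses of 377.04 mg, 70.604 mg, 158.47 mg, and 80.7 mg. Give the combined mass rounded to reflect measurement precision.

686.8 mg

377.04 mg + 70.604 mg + 158.47 mg + 80.7 mg = 686.814 mg.
Addition/subtraction keeps the fewest decimal places: 377.04 → 2 decimal places, 70.604 → 3 decimal places, 158.47 → 2 decimal places, 80.7 → 1 decimal place; limit is 1.
Rounded to 1 decimal place: 686.8 mg.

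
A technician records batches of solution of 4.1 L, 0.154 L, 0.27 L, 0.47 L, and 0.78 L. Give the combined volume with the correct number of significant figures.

5.8 L

4.1 L + 0.154 L + 0.27 L + 0.47 L + 0.78 L = 5.774 L.
Addition/subtraction keeps the fewest decimal places: 4.1 → 1 decimal place, 0.154 → 3 decimal places, 0.27 → 2 decimal places, 0.47 → 2 decimal places, 0.78 → 2 decimal places; limit is 1.
Rounded to 1 decimal place: 5.8 L.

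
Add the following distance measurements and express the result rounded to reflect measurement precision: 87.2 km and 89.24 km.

87.2 km + 89.24 km = 176.44 km.
Addition/subtraction keeps the fewest decimal places: 87.2 → 1 decimal place, 89.24 → 2 decimal places; limit is 1.
Rounded to 1 decimal place: 176.4 km.

176.4 km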